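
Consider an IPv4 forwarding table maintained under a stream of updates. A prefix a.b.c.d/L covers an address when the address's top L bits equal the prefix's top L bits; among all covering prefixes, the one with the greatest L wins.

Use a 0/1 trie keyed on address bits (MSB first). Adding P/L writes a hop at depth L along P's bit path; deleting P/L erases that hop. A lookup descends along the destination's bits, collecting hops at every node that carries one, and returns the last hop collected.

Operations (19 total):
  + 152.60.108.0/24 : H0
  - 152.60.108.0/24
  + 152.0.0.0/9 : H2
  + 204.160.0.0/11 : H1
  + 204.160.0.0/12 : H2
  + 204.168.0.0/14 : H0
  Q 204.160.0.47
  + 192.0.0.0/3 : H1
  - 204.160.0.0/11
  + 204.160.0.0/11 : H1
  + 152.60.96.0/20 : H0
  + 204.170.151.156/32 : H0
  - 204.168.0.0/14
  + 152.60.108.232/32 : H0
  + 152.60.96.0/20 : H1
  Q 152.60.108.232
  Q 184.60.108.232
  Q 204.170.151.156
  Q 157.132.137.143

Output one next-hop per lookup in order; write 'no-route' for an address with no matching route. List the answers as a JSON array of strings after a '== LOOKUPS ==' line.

Trace:
  add 152.60.108.0/24 -> H0 at depth 24
  - 152.60.108.0/24 clear@24
  add 152.0.0.0/9 -> H2 at depth 9
  add 204.160.0.0/11 -> H1 at depth 11
  add 204.160.0.0/12 -> H2 at depth 12
  add 204.168.0.0/14 -> H0 at depth 14
  lookup 204.160.0.47: bits 110011001010 walk d0:-→d1:-→d2:-→d3:-→d4:-→d5:-→d6:-→d7:-→d8:-→d9:-→d10:-→d11:H1→d12:H2 -> H2
  add 192.0.0.0/3 -> H1 at depth 3
  - 204.160.0.0/11 clear@11
  add 204.160.0.0/11 -> H1 at depth 11
  add 152.60.96.0/20 -> H0 at depth 20
  add 204.170.151.156/32 -> H0 at depth 32
  - 204.168.0.0/14 clear@14
  add 152.60.108.232/32 -> H0 at depth 32
  add 152.60.96.0/20 -> H1 at depth 20
  lookup 152.60.108.232: bits 10011000001111000110110011101000 walk d0:-→d1:-→d2:-→d3:-→d4:-→d5:-→d6:-→d7:-→d8:-→d9:H2→d10:-→d11:-→d12:-→d13:-→d14:-→d15:-→d16:-→d17:-→d18:-→d19:-→d20:H1→d21:-→d22:-→d23:-→d24:-→d25:-→d26:-→d27:-→d28:-→d29:-→d30:-→d31:-→d32:H0 -> H0
  lookup 184.60.108.232: bits 10 walk d0:-→d1:-→d2:- -> no-route
  lookup 204.170.151.156: bits 11001100101010101001011110011100 walk d0:-→d1:-→d2:-→d3:H1→d4:-→d5:-→d6:-→d7:-→d8:-→d9:-→d10:-→d11:H1→d12:H2→d13:-→d14:-→d15:-→d16:-→d17:-→d18:-→d19:-→d20:-→d21:-→d22:-→d23:-→d24:-→d25:-→d26:-→d27:-→d28:-→d29:-→d30:-→d31:-→d32:H0 -> H0
  lookup 157.132.137.143: bits 10011 walk d0:-→d1:-→d2:-→d3:-→d4:-→d5:- -> no-route

== LOOKUPS ==
["H2","H0","no-route","H0","no-route"]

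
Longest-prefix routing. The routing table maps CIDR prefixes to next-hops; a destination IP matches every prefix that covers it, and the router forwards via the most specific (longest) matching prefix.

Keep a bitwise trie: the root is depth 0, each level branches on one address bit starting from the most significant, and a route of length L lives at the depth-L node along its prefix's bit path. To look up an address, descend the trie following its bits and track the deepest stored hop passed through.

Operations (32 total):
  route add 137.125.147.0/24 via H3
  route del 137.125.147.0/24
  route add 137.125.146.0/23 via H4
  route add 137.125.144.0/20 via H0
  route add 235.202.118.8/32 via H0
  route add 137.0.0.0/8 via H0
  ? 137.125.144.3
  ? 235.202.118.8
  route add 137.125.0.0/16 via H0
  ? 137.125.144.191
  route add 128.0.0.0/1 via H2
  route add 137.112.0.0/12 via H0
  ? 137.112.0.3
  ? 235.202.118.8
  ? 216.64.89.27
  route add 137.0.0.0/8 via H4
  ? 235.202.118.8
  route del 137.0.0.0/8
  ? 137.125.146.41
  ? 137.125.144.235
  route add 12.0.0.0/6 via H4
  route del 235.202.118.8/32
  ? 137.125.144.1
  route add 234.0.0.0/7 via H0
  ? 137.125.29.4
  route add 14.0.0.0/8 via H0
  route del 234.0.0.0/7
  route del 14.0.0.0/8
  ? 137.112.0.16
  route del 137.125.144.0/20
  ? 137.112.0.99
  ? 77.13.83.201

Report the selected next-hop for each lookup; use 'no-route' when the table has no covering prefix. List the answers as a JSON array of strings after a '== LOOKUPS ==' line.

Apply in order:
  add 137.125.147.0/24 -> H3 at depth 24
  - 137.125.147.0/24 clear@24
  add 137.125.146.0/23 -> H4 at depth 23
  add 137.125.144.0/20 -> H0 at depth 20
  add 235.202.118.8/32 -> H0 at depth 32
  add 137.0.0.0/8 -> H0 at depth 8
  Q 137.125.144.3: descend 1000100101111101100100 ; hops seen [H0,H0] ; pick H0
  Q 235.202.118.8: descend 11101011110010100111011000001000 ; hops seen [H0] ; pick H0
  add 137.125.0.0/16 -> H0 at depth 16
  Q 137.125.144.191: descend 1000100101111101100100 ; hops seen [H0,H0,H0] ; pick H0
  add 128.0.0.0/1 -> H2 at depth 1
  add 137.112.0.0/12 -> H0 at depth 12
  Q 137.112.0.3: descend 100010010111 ; hops seen [H2,H0,H0] ; pick H0
  Q 235.202.118.8: descend 11101011110010100111011000001000 ; hops seen [H2,H0] ; pick H0
  Q 216.64.89.27: descend 11 ; hops seen [H2] ; pick H2
  add 137.0.0.0/8 -> H4 at depth 8
  Q 235.202.118.8: descend 11101011110010100111011000001000 ; hops seen [H2,H0] ; pick H0
  - 137.0.0.0/8 clear@8
  Q 137.125.146.41: descend 10001001011111011001001 ; hops seen [H2,H0,H0,H0,H4] ; pick H4
  Q 137.125.144.235: descend 1000100101111101100100 ; hops seen [H2,H0,H0,H0] ; pick H0
  add 12.0.0.0/6 -> H4 at depth 6
  - 235.202.118.8/32 clear@32
  Q 137.125.144.1: descend 1000100101111101100100 ; hops seen [H2,H0,H0,H0] ; pick H0
  add 234.0.0.0/7 -> H0 at depth 7
  Q 137.125.29.4: descend 1000100101111101 ; hops seen [H2,H0,H0] ; pick H0
  add 14.0.0.0/8 -> H0 at depth 8
  - 234.0.0.0/7 clear@7
  - 14.0.0.0/8 clear@8
  Q 137.112.0.16: descend 100010010111 ; hops seen [H2,H0] ; pick H0
  - 137.125.144.0/20 clear@20
  Q 137.112.0.99: descend 100010010111 ; hops seen [H2,H0] ; pick H0
  Q 77.13.83.201: descend 0 ; hops seen [∅] ; pick no-route

== LOOKUPS ==
["H0","H0","H0","H0","H0","H2","H0","H4","H0","H0","H0","H0","H0","no-route"]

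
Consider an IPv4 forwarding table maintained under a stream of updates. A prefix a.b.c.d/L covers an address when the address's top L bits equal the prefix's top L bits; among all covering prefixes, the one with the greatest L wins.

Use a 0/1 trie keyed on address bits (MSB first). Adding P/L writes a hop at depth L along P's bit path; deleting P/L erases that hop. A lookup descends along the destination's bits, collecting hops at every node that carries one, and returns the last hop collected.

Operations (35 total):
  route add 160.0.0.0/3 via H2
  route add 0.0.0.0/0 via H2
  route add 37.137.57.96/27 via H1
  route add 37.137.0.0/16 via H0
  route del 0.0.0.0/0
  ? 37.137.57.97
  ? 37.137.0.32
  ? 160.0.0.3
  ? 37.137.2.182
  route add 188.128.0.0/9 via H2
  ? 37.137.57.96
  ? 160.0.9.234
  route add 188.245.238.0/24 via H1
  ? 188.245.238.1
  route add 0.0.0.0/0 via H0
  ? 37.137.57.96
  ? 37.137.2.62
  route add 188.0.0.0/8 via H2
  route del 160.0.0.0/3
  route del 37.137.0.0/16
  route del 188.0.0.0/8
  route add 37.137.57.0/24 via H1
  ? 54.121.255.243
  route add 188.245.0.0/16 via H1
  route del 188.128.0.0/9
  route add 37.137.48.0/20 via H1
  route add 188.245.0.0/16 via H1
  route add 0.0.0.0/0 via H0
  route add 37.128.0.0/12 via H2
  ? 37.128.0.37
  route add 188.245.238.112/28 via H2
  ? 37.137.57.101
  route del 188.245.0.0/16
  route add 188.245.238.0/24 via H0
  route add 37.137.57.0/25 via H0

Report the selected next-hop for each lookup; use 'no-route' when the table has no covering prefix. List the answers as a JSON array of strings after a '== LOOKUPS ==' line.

Apply in order:
  add 160.0.0.0/3 -> H2 at depth 3
  add 0.0.0.0/0 -> H2 at depth 0
  add 37.137.57.96/27 -> H1 at depth 27
  add 37.137.0.0/16 -> H0 at depth 16
  - 0.0.0.0/0 clear@0
  Q 37.137.57.97: descend 001001011000100100111001011 ; hops seen [H0,H1] ; pick H1
  Q 37.137.0.32: descend 001001011000100100 ; hops seen [H0] ; pick H0
  Q 160.0.0.3: descend 101 ; hops seen [H2] ; pick H2
  Q 37.137.2.182: descend 001001011000100100 ; hops seen [H0] ; pick H0
  add 188.128.0.0/9 -> H2 at depth 9
  Q 37.137.57.96: descend 001001011000100100111001011 ; hops seen [H0,H1] ; pick H1
  Q 160.0.9.234: descend 101 ; hops seen [H2] ; pick H2
  add 188.245.238.0/24 -> H1 at depth 24
  Q 188.245.238.1: descend 101111001111010111101110 ; hops seen [H2,H2,H1] ; pick H1
  add 0.0.0.0/0 -> H0 at depth 0
  Q 37.137.57.96: descend 001001011000100100111001011 ; hops seen [H0,H0,H1] ; pick H1
  Q 37.137.2.62: descend 001001011000100100 ; hops seen [H0,H0] ; pick H0
  add 188.0.0.0/8 -> H2 at depth 8
  - 160.0.0.0/3 clear@3
  - 37.137.0.0/16 clear@16
  - 188.0.0.0/8 clear@8
  add 37.137.57.0/24 -> H1 at depth 24
  Q 54.121.255.243: descend 001 ; hops seen [H0] ; pick H0
  add 188.245.0.0/16 -> H1 at depth 16
  - 188.128.0.0/9 clear@9
  add 37.137.48.0/20 -> H1 at depth 20
  add 188.245.0.0/16 -> H1 at depth 16
  add 0.0.0.0/0 -> H0 at depth 0
  add 37.128.0.0/12 -> H2 at depth 12
  Q 37.128.0.37: descend 001001011000 ; hops seen [H0,H2] ; pick H2
  add 188.245.238.112/28 -> H2 at depth 28
  Q 37.137.57.101: descend 001001011000100100111001011 ; hops seen [H0,H2,H1,H1,H1] ; pick H1
  - 188.245.0.0/16 clear@16
  add 188.245.238.0/24 -> H0 at depth 24
  add 37.137.57.0/25 -> H0 at depth 25

== LOOKUPS ==
["H1","H0","H2","H0","H1","H2","H1","H1","H0","H0","H2","H1"]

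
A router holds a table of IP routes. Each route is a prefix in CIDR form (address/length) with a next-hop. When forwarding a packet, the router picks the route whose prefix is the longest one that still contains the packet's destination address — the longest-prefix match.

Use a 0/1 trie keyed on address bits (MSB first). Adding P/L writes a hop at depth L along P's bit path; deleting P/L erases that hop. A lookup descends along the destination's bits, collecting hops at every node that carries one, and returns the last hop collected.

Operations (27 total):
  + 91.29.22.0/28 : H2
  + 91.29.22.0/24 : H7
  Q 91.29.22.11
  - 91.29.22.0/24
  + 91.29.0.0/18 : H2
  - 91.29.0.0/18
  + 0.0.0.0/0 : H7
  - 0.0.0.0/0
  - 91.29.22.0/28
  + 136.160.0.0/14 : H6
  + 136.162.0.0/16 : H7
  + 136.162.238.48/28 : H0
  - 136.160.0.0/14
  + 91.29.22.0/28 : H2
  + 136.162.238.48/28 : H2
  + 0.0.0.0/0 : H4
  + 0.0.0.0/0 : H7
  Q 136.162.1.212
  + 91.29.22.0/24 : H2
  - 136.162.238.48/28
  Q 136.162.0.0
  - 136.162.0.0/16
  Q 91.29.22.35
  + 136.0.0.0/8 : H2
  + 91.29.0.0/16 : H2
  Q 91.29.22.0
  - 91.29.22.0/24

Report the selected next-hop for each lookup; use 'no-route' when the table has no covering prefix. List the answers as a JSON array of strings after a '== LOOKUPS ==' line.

Apply in order:
  + 91.29.22.0/28 (H2) depth=28
  + 91.29.22.0/24 (H7) depth=24
  Q 91.29.22.11: descend 0101101100011101000101100000 ; hops seen [H7,H2] ; pick H2
  del 91.29.22.0/24 (clear depth 24)
  + 91.29.0.0/18 (H2) depth=18
  del 91.29.0.0/18 (clear depth 18)
  + 0.0.0.0/0 (H7) depth=0
  del 0.0.0.0/0 (clear depth 0)
  del 91.29.22.0/28 (clear depth 28)
  + 136.160.0.0/14 (H6) depth=14
  + 136.162.0.0/16 (H7) depth=16
  + 136.162.238.48/28 (H0) depth=28
  del 136.160.0.0/14 (clear depth 14)
  + 91.29.22.0/28 (H2) depth=28
  + 136.162.238.48/28 (H2) depth=28
  + 0.0.0.0/0 (H4) depth=0
  + 0.0.0.0/0 (H7) depth=0
  Q 136.162.1.212: descend 1000100010100010 ; hops seen [H7,H7] ; pick H7
  + 91.29.22.0/24 (H2) depth=24
  del 136.162.238.48/28 (clear depth 28)
  Q 136.162.0.0: descend 1000100010100010 ; hops seen [H7,H7] ; pick H7
  del 136.162.0.0/16 (clear depth 16)
  Q 91.29.22.35: descend 01011011000111010001011000 ; hops seen [H7,H2] ; pick H2
  + 136.0.0.0/8 (H2) depth=8
  + 91.29.0.0/16 (H2) depth=16
  Q 91.29.22.0: descend 0101101100011101000101100000 ; hops seen [H7,H2,H2,H2] ; pick H2
  del 91.29.22.0/24 (clear depth 24)

== LOOKUPS ==
["H2","H7","H7","H2","H2"]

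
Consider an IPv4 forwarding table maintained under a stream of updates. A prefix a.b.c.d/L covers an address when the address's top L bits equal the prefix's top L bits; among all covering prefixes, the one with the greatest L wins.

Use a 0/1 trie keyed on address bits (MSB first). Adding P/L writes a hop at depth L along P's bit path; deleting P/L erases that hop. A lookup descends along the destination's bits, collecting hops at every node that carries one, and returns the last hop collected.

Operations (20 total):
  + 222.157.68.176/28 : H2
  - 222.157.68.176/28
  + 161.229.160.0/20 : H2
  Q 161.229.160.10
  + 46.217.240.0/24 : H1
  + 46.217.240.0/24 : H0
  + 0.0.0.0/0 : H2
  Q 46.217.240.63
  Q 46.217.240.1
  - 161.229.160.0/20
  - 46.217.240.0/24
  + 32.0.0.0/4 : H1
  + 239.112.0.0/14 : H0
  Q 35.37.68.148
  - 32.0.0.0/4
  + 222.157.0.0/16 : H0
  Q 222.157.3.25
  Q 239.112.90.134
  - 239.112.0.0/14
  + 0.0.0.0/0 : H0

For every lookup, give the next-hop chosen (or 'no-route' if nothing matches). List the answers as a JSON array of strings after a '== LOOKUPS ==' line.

Apply in order:
  add 222.157.68.176/28 -> H2 at depth 28
  del 222.157.68.176/28 (clear depth 28)
  add 161.229.160.0/20 -> H2 at depth 20
  lookup 161.229.160.10: bits 10100001111001011010 walk d0:-→d1:-→d2:-→d3:-→d4:-→d5:-→d6:-→d7:-→d8:-→d9:-→d10:-→d11:-→d12:-→d13:-→d14:-→d15:-→d16:-→d17:-→d18:-→d19:-→d20:H2 -> H2
  add 46.217.240.0/24 -> H1 at depth 24
  add 46.217.240.0/24 -> H0 at depth 24
  add 0.0.0.0/0 -> H2 at depth 0
  lookup 46.217.240.63: bits 001011101101100111110000 walk d0:H2→d1:-→d2:-→d3:-→d4:-→d5:-→d6:-→d7:-→d8:-→d9:-→d10:-→d11:-→d12:-→d13:-→d14:-→d15:-→d16:-→d17:-→d18:-→d19:-→d20:-→d21:-→d22:-→d23:-→d24:H0 -> H0
  lookup 46.217.240.1: bits 001011101101100111110000 walk d0:H2→d1:-→d2:-→d3:-→d4:-→d5:-→d6:-→d7:-→d8:-→d9:-→d10:-→d11:-→d12:-→d13:-→d14:-→d15:-→d16:-→d17:-→d18:-→d19:-→d20:-→d21:-→d22:-→d23:-→d24:H0 -> H0
  del 161.229.160.0/20 (clear depth 20)
  del 46.217.240.0/24 (clear depth 24)
  add 32.0.0.0/4 -> H1 at depth 4
  add 239.112.0.0/14 -> H0 at depth 14
  lookup 35.37.68.148: bits 0010 walk d0:H2→d1:-→d2:-→d3:-→d4:H1 -> H1
  del 32.0.0.0/4 (clear depth 4)
  add 222.157.0.0/16 -> H0 at depth 16
  lookup 222.157.3.25: bits 11011110100111010 walk d0:H2→d1:-→d2:-→d3:-→d4:-→d5:-→d6:-→d7:-→d8:-→d9:-→d10:-→d11:-→d12:-→d13:-→d14:-→d15:-→d16:H0→d17:- -> H0
  lookup 239.112.90.134: bits 11101111011100 walk d0:H2→d1:-→d2:-→d3:-→d4:-→d5:-→d6:-→d7:-→d8:-→d9:-→d10:-→d11:-→d12:-→d13:-→d14:H0 -> H0
  del 239.112.0.0/14 (clear depth 14)
  add 0.0.0.0/0 -> H0 at depth 0

== LOOKUPS ==
["H2","H0","H0","H1","H0","H0"]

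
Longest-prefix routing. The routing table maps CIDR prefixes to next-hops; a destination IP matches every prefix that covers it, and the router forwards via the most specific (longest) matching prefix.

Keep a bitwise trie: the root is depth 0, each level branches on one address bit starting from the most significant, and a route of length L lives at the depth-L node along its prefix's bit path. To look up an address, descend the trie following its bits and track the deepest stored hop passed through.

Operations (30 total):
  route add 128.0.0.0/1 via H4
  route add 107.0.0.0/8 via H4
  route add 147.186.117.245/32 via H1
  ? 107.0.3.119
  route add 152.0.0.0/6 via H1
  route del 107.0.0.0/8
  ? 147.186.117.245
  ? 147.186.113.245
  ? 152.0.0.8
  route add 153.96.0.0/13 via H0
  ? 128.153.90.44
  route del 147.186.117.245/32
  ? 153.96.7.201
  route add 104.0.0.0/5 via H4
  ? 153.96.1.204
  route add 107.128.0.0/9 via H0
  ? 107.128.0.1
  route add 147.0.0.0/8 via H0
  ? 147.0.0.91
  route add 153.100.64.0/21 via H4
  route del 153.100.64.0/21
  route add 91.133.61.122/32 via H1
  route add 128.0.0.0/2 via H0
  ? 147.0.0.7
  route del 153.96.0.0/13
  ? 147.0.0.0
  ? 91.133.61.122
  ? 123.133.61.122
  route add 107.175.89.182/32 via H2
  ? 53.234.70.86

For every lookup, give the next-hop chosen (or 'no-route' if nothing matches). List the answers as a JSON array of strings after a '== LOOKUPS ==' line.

Trace:
  + 128.0.0.0/1 (H4) depth=1
  + 107.0.0.0/8 (H4) depth=8
  + 147.186.117.245/32 (H1) depth=32
  ? 107.0.3.119  path d0:-→d1:-→d2:-→d3:-→d4:-→d5:-→d6:-→d7:-→d8:H4  best=H4
  + 152.0.0.0/6 (H1) depth=6
  - 107.0.0.0/8 clear@8
  ? 147.186.117.245  path d0:-→d1:H4→d2:-→d3:-→d4:-→d5:-→d6:-→d7:-→d8:-→d9:-→d10:-→d11:-→d12:-→d13:-→d14:-→d15:-→d16:-→d17:-→d18:-→d19:-→d20:-→d21:-→d22:-→d23:-→d24:-→d25:-→d26:-→d27:-→d28:-→d29:-→d30:-→d31:-→d32:H1  best=H1
  ? 147.186.113.245  path d0:-→d1:H4→d2:-→d3:-→d4:-→d5:-→d6:-→d7:-→d8:-→d9:-→d10:-→d11:-→d12:-→d13:-→d14:-→d15:-→d16:-→d17:-→d18:-→d19:-→d20:-→d21:-  best=H4
  ? 152.0.0.8  path d0:-→d1:H4→d2:-→d3:-→d4:-→d5:-→d6:H1  best=H1
  + 153.96.0.0/13 (H0) depth=13
  ? 128.153.90.44  path d0:-→d1:H4→d2:-→d3:-  best=H4
  - 147.186.117.245/32 clear@32
  ? 153.96.7.201  path d0:-→d1:H4→d2:-→d3:-→d4:-→d5:-→d6:H1→d7:-→d8:-→d9:-→d10:-→d11:-→d12:-→d13:H0  best=H0
  + 104.0.0.0/5 (H4) depth=5
  ? 153.96.1.204  path d0:-→d1:H4→d2:-→d3:-→d4:-→d5:-→d6:H1→d7:-→d8:-→d9:-→d10:-→d11:-→d12:-→d13:H0  best=H0
  + 107.128.0.0/9 (H0) depth=9
  ? 107.128.0.1  path d0:-→d1:-→d2:-→d3:-→d4:-→d5:H4→d6:-→d7:-→d8:-→d9:H0  best=H0
  + 147.0.0.0/8 (H0) depth=8
  ? 147.0.0.91  path d0:-→d1:H4→d2:-→d3:-→d4:-→d5:-→d6:-→d7:-→d8:H0  best=H0
  + 153.100.64.0/21 (H4) depth=21
  - 153.100.64.0/21 clear@21
  + 91.133.61.122/32 (H1) depth=32
  + 128.0.0.0/2 (H0) depth=2
  ? 147.0.0.7  path d0:-→d1:H4→d2:H0→d3:-→d4:-→d5:-→d6:-→d7:-→d8:H0  best=H0
  - 153.96.0.0/13 clear@13
  ? 147.0.0.0  path d0:-→d1:H4→d2:H0→d3:-→d4:-→d5:-→d6:-→d7:-→d8:H0  best=H0
  ? 91.133.61.122  path d0:-→d1:-→d2:-→d3:-→d4:-→d5:-→d6:-→d7:-→d8:-→d9:-→d10:-→d11:-→d12:-→d13:-→d14:-→d15:-→d16:-→d17:-→d18:-→d19:-→d20:-→d21:-→d22:-→d23:-→d24:-→d25:-→d26:-→d27:-→d28:-→d29:-→d30:-→d31:-→d32:H1  best=H1
  ? 123.133.61.122  path d0:-→d1:-→d2:-→d3:-  best=no-route
  + 107.175.89.182/32 (H2) depth=32
  ? 53.234.70.86  path d0:-→d1:-  best=no-route

== LOOKUPS ==
["H4","H1","H4","H1","H4","H0","H0","H0","H0","H0","H0","H1","no-route","no-route"]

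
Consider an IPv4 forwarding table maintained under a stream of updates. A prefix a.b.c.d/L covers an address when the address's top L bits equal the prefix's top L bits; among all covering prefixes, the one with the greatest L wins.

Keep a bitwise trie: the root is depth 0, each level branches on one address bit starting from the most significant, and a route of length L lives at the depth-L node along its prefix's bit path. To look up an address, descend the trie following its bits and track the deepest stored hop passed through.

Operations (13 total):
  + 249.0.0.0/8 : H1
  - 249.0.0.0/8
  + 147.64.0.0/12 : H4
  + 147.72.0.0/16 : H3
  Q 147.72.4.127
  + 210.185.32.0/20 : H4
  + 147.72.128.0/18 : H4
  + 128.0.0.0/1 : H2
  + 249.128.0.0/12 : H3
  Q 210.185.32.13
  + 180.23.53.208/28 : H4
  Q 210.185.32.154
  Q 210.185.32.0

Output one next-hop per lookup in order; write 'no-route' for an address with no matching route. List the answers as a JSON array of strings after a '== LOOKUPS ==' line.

Process each operation:
  add 249.0.0.0/8 -> H1 at depth 8
  del 249.0.0.0/8 (clear depth 8)
  add 147.64.0.0/12 -> H4 at depth 12
  add 147.72.0.0/16 -> H3 at depth 16
  lookup 147.72.4.127: bits 1001001101001000 walk d0:-→d1:-→d2:-→d3:-→d4:-→d5:-→d6:-→d7:-→d8:-→d9:-→d10:-→d11:-→d12:H4→d13:-→d14:-→d15:-→d16:H3 -> H3
  add 210.185.32.0/20 -> H4 at depth 20
  add 147.72.128.0/18 -> H4 at depth 18
  add 128.0.0.0/1 -> H2 at depth 1
  add 249.128.0.0/12 -> H3 at depth 12
  lookup 210.185.32.13: bits 11010010101110010010 walk d0:-→d1:H2→d2:-→d3:-→d4:-→d5:-→d6:-→d7:-→d8:-→d9:-→d10:-→d11:-→d12:-→d13:-→d14:-→d15:-→d16:-→d17:-→d18:-→d19:-→d20:H4 -> H4
  add 180.23.53.208/28 -> H4 at depth 28
  lookup 210.185.32.154: bits 11010010101110010010 walk d0:-→d1:H2→d2:-→d3:-→d4:-→d5:-→d6:-→d7:-→d8:-→d9:-→d10:-→d11:-→d12:-→d13:-→d14:-→d15:-→d16:-→d17:-→d18:-→d19:-→d20:H4 -> H4
  lookup 210.185.32.0: bits 11010010101110010010 walk d0:-→d1:H2→d2:-→d3:-→d4:-→d5:-→d6:-→d7:-→d8:-→d9:-→d10:-→d11:-→d12:-→d13:-→d14:-→d15:-→d16:-→d17:-→d18:-→d19:-→d20:H4 -> H4

== LOOKUPS ==
["H3","H4","H4","H4"]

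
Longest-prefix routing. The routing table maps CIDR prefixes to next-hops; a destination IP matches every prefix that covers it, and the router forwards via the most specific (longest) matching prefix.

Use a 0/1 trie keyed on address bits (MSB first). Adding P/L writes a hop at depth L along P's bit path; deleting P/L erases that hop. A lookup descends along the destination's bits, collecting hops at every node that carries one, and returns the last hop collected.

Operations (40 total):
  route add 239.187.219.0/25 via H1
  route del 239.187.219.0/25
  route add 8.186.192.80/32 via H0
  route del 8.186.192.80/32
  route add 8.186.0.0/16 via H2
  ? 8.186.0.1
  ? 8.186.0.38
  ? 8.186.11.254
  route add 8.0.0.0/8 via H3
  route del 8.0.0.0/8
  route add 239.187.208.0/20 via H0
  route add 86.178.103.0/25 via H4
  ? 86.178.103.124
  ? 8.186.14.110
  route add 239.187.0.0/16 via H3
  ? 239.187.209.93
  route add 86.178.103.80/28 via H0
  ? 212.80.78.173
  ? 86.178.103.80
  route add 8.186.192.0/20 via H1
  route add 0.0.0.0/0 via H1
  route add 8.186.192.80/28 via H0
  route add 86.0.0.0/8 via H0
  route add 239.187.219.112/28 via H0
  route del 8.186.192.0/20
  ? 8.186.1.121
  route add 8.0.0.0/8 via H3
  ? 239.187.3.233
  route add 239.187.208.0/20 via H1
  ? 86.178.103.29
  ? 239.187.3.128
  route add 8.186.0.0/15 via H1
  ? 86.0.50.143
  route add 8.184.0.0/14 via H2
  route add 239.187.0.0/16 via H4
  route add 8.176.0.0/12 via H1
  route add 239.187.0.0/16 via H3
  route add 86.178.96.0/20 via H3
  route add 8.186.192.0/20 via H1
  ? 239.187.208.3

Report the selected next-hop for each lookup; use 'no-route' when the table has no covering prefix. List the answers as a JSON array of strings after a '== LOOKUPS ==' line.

Apply in order:
  add 239.187.219.0/25 -> H1 at depth 25
  del 239.187.219.0/25 (clear depth 25)
  add 8.186.192.80/32 -> H0 at depth 32
  del 8.186.192.80/32 (clear depth 32)
  add 8.186.0.0/16 -> H2 at depth 16
  ? 8.186.0.1  path d0:-→d1:-→d2:-→d3:-→d4:-→d5:-→d6:-→d7:-→d8:-→d9:-→d10:-→d11:-→d12:-→d13:-→d14:-→d15:-→d16:H2  best=H2
  ? 8.186.0.38  path d0:-→d1:-→d2:-→d3:-→d4:-→d5:-→d6:-→d7:-→d8:-→d9:-→d10:-→d11:-→d12:-→d13:-→d14:-→d15:-→d16:H2  best=H2
  ? 8.186.11.254  path d0:-→d1:-→d2:-→d3:-→d4:-→d5:-→d6:-→d7:-→d8:-→d9:-→d10:-→d11:-→d12:-→d13:-→d14:-→d15:-→d16:H2  best=H2
  add 8.0.0.0/8 -> H3 at depth 8
  del 8.0.0.0/8 (clear depth 8)
  add 239.187.208.0/20 -> H0 at depth 20
  add 86.178.103.0/25 -> H4 at depth 25
  ? 86.178.103.124  path d0:-→d1:-→d2:-→d3:-→d4:-→d5:-→d6:-→d7:-→d8:-→d9:-→d10:-→d11:-→d12:-→d13:-→d14:-→d15:-→d16:-→d17:-→d18:-→d19:-→d20:-→d21:-→d22:-→d23:-→d24:-→d25:H4  best=H4
  ? 8.186.14.110  path d0:-→d1:-→d2:-→d3:-→d4:-→d5:-→d6:-→d7:-→d8:-→d9:-→d10:-→d11:-→d12:-→d13:-→d14:-→d15:-→d16:H2  best=H2
  add 239.187.0.0/16 -> H3 at depth 16
  ? 239.187.209.93  path d0:-→d1:-→d2:-→d3:-→d4:-→d5:-→d6:-→d7:-→d8:-→d9:-→d10:-→d11:-→d12:-→d13:-→d14:-→d15:-→d16:H3→d17:-→d18:-→d19:-→d20:H0  best=H0
  add 86.178.103.80/28 -> H0 at depth 28
  ? 212.80.78.173  path d0:-→d1:-→d2:-  best=no-route
  ? 86.178.103.80  path d0:-→d1:-→d2:-→d3:-→d4:-→d5:-→d6:-→d7:-→d8:-→d9:-→d10:-→d11:-→d12:-→d13:-→d14:-→d15:-→d16:-→d17:-→d18:-→d19:-→d20:-→d21:-→d22:-→d23:-→d24:-→d25:H4→d26:-→d27:-→d28:H0  best=H0
  add 8.186.192.0/20 -> H1 at depth 20
  add 0.0.0.0/0 -> H1 at depth 0
  add 8.186.192.80/28 -> H0 at depth 28
  add 86.0.0.0/8 -> H0 at depth 8
  add 239.187.219.112/28 -> H0 at depth 28
  del 8.186.192.0/20 (clear depth 20)
  ? 8.186.1.121  path d0:H1→d1:-→d2:-→d3:-→d4:-→d5:-→d6:-→d7:-→d8:-→d9:-→d10:-→d11:-→d12:-→d13:-→d14:-→d15:-→d16:H2  best=H2
  add 8.0.0.0/8 -> H3 at depth 8
  ? 239.187.3.233  path d0:H1→d1:-→d2:-→d3:-→d4:-→d5:-→d6:-→d7:-→d8:-→d9:-→d10:-→d11:-→d12:-→d13:-→d14:-→d15:-→d16:H3  best=H3
  add 239.187.208.0/20 -> H1 at depth 20
  ? 86.178.103.29  path d0:H1→d1:-→d2:-→d3:-→d4:-→d5:-→d6:-→d7:-→d8:H0→d9:-→d10:-→d11:-→d12:-→d13:-→d14:-→d15:-→d16:-→d17:-→d18:-→d19:-→d20:-→d21:-→d22:-→d23:-→d24:-→d25:H4  best=H4
  ? 239.187.3.128  path d0:H1→d1:-→d2:-→d3:-→d4:-→d5:-→d6:-→d7:-→d8:-→d9:-→d10:-→d11:-→d12:-→d13:-→d14:-→d15:-→d16:H3  best=H3
  add 8.186.0.0/15 -> H1 at depth 15
  ? 86.0.50.143  path d0:H1→d1:-→d2:-→d3:-→d4:-→d5:-→d6:-→d7:-→d8:H0  best=H0
  add 8.184.0.0/14 -> H2 at depth 14
  add 239.187.0.0/16 -> H4 at depth 16
  add 8.176.0.0/12 -> H1 at depth 12
  add 239.187.0.0/16 -> H3 at depth 16
  add 86.178.96.0/20 -> H3 at depth 20
  add 8.186.192.0/20 -> H1 at depth 20
  ? 239.187.208.3  path d0:H1→d1:-→d2:-→d3:-→d4:-→d5:-→d6:-→d7:-→d8:-→d9:-→d10:-→d11:-→d12:-→d13:-→d14:-→d15:-→d16:H3→d17:-→d18:-→d19:-→d20:H1  best=H1

== LOOKUPS ==
["H2","H2","H2","H4","H2","H0","no-route","H0","H2","H3","H4","H3","H0","H1"]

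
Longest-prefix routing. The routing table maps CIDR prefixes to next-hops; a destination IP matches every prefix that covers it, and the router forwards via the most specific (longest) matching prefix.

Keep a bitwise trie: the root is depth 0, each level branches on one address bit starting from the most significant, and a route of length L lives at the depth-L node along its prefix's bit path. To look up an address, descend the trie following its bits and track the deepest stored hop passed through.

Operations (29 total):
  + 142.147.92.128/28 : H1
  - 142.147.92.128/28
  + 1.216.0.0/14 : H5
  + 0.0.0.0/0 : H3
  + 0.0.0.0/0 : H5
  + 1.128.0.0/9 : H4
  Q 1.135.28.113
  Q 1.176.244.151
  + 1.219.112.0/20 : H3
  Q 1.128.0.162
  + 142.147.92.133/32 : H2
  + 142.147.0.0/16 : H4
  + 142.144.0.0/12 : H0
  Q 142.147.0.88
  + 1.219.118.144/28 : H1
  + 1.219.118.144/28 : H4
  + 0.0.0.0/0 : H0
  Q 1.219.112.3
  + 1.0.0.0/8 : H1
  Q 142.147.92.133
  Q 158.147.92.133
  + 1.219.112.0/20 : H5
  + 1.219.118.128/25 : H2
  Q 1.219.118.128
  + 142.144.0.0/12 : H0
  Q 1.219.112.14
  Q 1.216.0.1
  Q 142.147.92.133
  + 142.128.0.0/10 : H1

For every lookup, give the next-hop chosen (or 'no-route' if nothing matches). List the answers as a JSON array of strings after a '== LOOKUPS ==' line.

Trace:
  + 142.147.92.128/28 (H1) depth=28
  - 142.147.92.128/28 clear@28
  + 1.216.0.0/14 (H5) depth=14
  + 0.0.0.0/0 (H3) depth=0
  + 0.0.0.0/0 (H5) depth=0
  + 1.128.0.0/9 (H4) depth=9
  ? 1.135.28.113  path d0:H5→d1:-→d2:-→d3:-→d4:-→d5:-→d6:-→d7:-→d8:-→d9:H4  best=H4
  ? 1.176.244.151  path d0:H5→d1:-→d2:-→d3:-→d4:-→d5:-→d6:-→d7:-→d8:-→d9:H4  best=H4
  + 1.219.112.0/20 (H3) depth=20
  ? 1.128.0.162  path d0:H5→d1:-→d2:-→d3:-→d4:-→d5:-→d6:-→d7:-→d8:-→d9:H4  best=H4
  + 142.147.92.133/32 (H2) depth=32
  + 142.147.0.0/16 (H4) depth=16
  + 142.144.0.0/12 (H0) depth=12
  ? 142.147.0.88  path d0:H5→d1:-→d2:-→d3:-→d4:-→d5:-→d6:-→d7:-→d8:-→d9:-→d10:-→d11:-→d12:H0→d13:-→d14:-→d15:-→d16:H4→d17:-  best=H4
  + 1.219.118.144/28 (H1) depth=28
  + 1.219.118.144/28 (H4) depth=28
  + 0.0.0.0/0 (H0) depth=0
  ? 1.219.112.3  path d0:H0→d1:-→d2:-→d3:-→d4:-→d5:-→d6:-→d7:-→d8:-→d9:H4→d10:-→d11:-→d12:-→d13:-→d14:H5→d15:-→d16:-→d17:-→d18:-→d19:-→d20:H3→d21:-  best=H3
  + 1.0.0.0/8 (H1) depth=8
  ? 142.147.92.133  path d0:H0→d1:-→d2:-→d3:-→d4:-→d5:-→d6:-→d7:-→d8:-→d9:-→d10:-→d11:-→d12:H0→d13:-→d14:-→d15:-→d16:H4→d17:-→d18:-→d19:-→d20:-→d21:-→d22:-→d23:-→d24:-→d25:-→d26:-→d27:-→d28:-→d29:-→d30:-→d31:-→d32:H2  best=H2
  ? 158.147.92.133  path d0:H0→d1:-→d2:-→d3:-  best=H0
  + 1.219.112.0/20 (H5) depth=20
  + 1.219.118.128/25 (H2) depth=25
  ? 1.219.118.128  path d0:H0→d1:-→d2:-→d3:-→d4:-→d5:-→d6:-→d7:-→d8:H1→d9:H4→d10:-→d11:-→d12:-→d13:-→d14:H5→d15:-→d16:-→d17:-→d18:-→d19:-→d20:H5→d21:-→d22:-→d23:-→d24:-→d25:H2→d26:-→d27:-  best=H2
  + 142.144.0.0/12 (H0) depth=12
  ? 1.219.112.14  path d0:H0→d1:-→d2:-→d3:-→d4:-→d5:-→d6:-→d7:-→d8:H1→d9:H4→d10:-→d11:-→d12:-→d13:-→d14:H5→d15:-→d16:-→d17:-→d18:-→d19:-→d20:H5→d21:-  best=H5
  ? 1.216.0.1  path d0:H0→d1:-→d2:-→d3:-→d4:-→d5:-→d6:-→d7:-→d8:H1→d9:H4→d10:-→d11:-→d12:-→d13:-→d14:H5  best=H5
  ? 142.147.92.133  path d0:H0→d1:-→d2:-→d3:-→d4:-→d5:-→d6:-→d7:-→d8:-→d9:-→d10:-→d11:-→d12:H0→d13:-→d14:-→d15:-→d16:H4→d17:-→d18:-→d19:-→d20:-→d21:-→d22:-→d23:-→d24:-→d25:-→d26:-→d27:-→d28:-→d29:-→d30:-→d31:-→d32:H2  best=H2
  + 142.128.0.0/10 (H1) depth=10

== LOOKUPS ==
["H4","H4","H4","H4","H3","H2","H0","H2","H5","H5","H2"]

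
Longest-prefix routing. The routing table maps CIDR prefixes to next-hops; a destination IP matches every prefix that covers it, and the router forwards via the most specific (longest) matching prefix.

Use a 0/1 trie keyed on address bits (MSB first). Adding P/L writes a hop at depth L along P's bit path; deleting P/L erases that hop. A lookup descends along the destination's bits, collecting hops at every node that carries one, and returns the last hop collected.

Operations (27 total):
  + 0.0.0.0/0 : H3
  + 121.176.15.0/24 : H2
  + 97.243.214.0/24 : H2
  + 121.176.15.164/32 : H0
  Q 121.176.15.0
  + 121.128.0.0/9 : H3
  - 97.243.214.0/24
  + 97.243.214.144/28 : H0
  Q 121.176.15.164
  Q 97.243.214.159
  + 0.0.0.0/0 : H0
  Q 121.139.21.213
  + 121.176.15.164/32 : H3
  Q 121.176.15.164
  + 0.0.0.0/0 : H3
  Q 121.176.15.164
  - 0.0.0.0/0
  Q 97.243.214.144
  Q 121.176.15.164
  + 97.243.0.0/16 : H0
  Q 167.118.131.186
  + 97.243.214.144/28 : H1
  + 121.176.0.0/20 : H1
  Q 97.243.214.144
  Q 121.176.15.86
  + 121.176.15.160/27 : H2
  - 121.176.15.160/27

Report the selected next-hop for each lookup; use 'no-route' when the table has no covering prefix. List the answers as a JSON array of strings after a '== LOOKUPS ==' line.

Apply in order:
  + 0.0.0.0/0 (H3) depth=0
  + 121.176.15.0/24 (H2) depth=24
  + 97.243.214.0/24 (H2) depth=24
  + 121.176.15.164/32 (H0) depth=32
  ? 121.176.15.0  path d0:H3→d1:-→d2:-→d3:-→d4:-→d5:-→d6:-→d7:-→d8:-→d9:-→d10:-→d11:-→d12:-→d13:-→d14:-→d15:-→d16:-→d17:-→d18:-→d19:-→d20:-→d21:-→d22:-→d23:-→d24:H2  best=H2
  + 121.128.0.0/9 (H3) depth=9
  del 97.243.214.0/24 (clear depth 24)
  + 97.243.214.144/28 (H0) depth=28
  ? 121.176.15.164  path d0:H3→d1:-→d2:-→d3:-→d4:-→d5:-→d6:-→d7:-→d8:-→d9:H3→d10:-→d11:-→d12:-→d13:-→d14:-→d15:-→d16:-→d17:-→d18:-→d19:-→d20:-→d21:-→d22:-→d23:-→d24:H2→d25:-→d26:-→d27:-→d28:-→d29:-→d30:-→d31:-→d32:H0  best=H0
  ? 97.243.214.159  path d0:H3→d1:-→d2:-→d3:-→d4:-→d5:-→d6:-→d7:-→d8:-→d9:-→d10:-→d11:-→d12:-→d13:-→d14:-→d15:-→d16:-→d17:-→d18:-→d19:-→d20:-→d21:-→d22:-→d23:-→d24:-→d25:-→d26:-→d27:-→d28:H0  best=H0
  + 0.0.0.0/0 (H0) depth=0
  ? 121.139.21.213  path d0:H0→d1:-→d2:-→d3:-→d4:-→d5:-→d6:-→d7:-→d8:-→d9:H3→d10:-  best=H3
  + 121.176.15.164/32 (H3) depth=32
  ? 121.176.15.164  path d0:H0→d1:-→d2:-→d3:-→d4:-→d5:-→d6:-→d7:-→d8:-→d9:H3→d10:-→d11:-→d12:-→d13:-→d14:-→d15:-→d16:-→d17:-→d18:-→d19:-→d20:-→d21:-→d22:-→d23:-→d24:H2→d25:-→d26:-→d27:-→d28:-→d29:-→d30:-→d31:-→d32:H3  best=H3
  + 0.0.0.0/0 (H3) depth=0
  ? 121.176.15.164  path d0:H3→d1:-→d2:-→d3:-→d4:-→d5:-→d6:-→d7:-→d8:-→d9:H3→d10:-→d11:-→d12:-→d13:-→d14:-→d15:-→d16:-→d17:-→d18:-→d19:-→d20:-→d21:-→d22:-→d23:-→d24:H2→d25:-→d26:-→d27:-→d28:-→d29:-→d30:-→d31:-→d32:H3  best=H3
  del 0.0.0.0/0 (clear depth 0)
  ? 97.243.214.144  path d0:-→d1:-→d2:-→d3:-→d4:-→d5:-→d6:-→d7:-→d8:-→d9:-→d10:-→d11:-→d12:-→d13:-→d14:-→d15:-→d16:-→d17:-→d18:-→d19:-→d20:-→d21:-→d22:-→d23:-→d24:-→d25:-→d26:-→d27:-→d28:H0  best=H0
  ? 121.176.15.164  path d0:-→d1:-→d2:-→d3:-→d4:-→d5:-→d6:-→d7:-→d8:-→d9:H3→d10:-→d11:-→d12:-→d13:-→d14:-→d15:-→d16:-→d17:-→d18:-→d19:-→d20:-→d21:-→d22:-→d23:-→d24:H2→d25:-→d26:-→d27:-→d28:-→d29:-→d30:-→d31:-→d32:H3  best=H3
  + 97.243.0.0/16 (H0) depth=16
  ? 167.118.131.186  path d0:-  best=no-route
  + 97.243.214.144/28 (H1) depth=28
  + 121.176.0.0/20 (H1) depth=20
  ? 97.243.214.144  path d0:-→d1:-→d2:-→d3:-→d4:-→d5:-→d6:-→d7:-→d8:-→d9:-→d10:-→d11:-→d12:-→d13:-→d14:-→d15:-→d16:H0→d17:-→d18:-→d19:-→d20:-→d21:-→d22:-→d23:-→d24:-→d25:-→d26:-→d27:-→d28:H1  best=H1
  ? 121.176.15.86  path d0:-→d1:-→d2:-→d3:-→d4:-→d5:-→d6:-→d7:-→d8:-→d9:H3→d10:-→d11:-→d12:-→d13:-→d14:-→d15:-→d16:-→d17:-→d18:-→d19:-→d20:H1→d21:-→d22:-→d23:-→d24:H2  best=H2
  + 121.176.15.160/27 (H2) depth=27
  del 121.176.15.160/27 (clear depth 27)

== LOOKUPS ==
["H2","H0","H0","H3","H3","H3","H0","H3","no-route","H1","H2"]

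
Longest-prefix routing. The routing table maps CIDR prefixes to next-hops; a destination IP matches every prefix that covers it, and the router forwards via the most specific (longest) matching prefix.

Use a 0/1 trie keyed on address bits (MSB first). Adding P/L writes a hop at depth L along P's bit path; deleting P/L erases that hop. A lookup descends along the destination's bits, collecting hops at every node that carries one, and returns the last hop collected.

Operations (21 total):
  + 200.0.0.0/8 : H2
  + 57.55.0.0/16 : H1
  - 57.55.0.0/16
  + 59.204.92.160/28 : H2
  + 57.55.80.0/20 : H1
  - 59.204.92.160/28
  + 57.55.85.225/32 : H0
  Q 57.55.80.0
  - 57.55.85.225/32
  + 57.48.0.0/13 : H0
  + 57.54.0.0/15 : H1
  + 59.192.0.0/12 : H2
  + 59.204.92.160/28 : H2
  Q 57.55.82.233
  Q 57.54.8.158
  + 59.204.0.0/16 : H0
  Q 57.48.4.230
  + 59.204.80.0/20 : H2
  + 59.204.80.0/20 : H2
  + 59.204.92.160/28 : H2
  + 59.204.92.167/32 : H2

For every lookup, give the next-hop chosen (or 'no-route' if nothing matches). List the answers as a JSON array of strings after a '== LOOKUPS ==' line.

Trace:
  add 200.0.0.0/8 -> H2 at depth 8
  add 57.55.0.0/16 -> H1 at depth 16
  - 57.55.0.0/16 clear@16
  add 59.204.92.160/28 -> H2 at depth 28
  add 57.55.80.0/20 -> H1 at depth 20
  - 59.204.92.160/28 clear@28
  add 57.55.85.225/32 -> H0 at depth 32
  lookup 57.55.80.0: bits 001110010011011101010 walk d0:-→d1:-→d2:-→d3:-→d4:-→d5:-→d6:-→d7:-→d8:-→d9:-→d10:-→d11:-→d12:-→d13:-→d14:-→d15:-→d16:-→d17:-→d18:-→d19:-→d20:H1→d21:- -> H1
  - 57.55.85.225/32 clear@32
  add 57.48.0.0/13 -> H0 at depth 13
  add 57.54.0.0/15 -> H1 at depth 15
  add 59.192.0.0/12 -> H2 at depth 12
  add 59.204.92.160/28 -> H2 at depth 28
  lookup 57.55.82.233: bits 001110010011011101010 walk d0:-→d1:-→d2:-→d3:-→d4:-→d5:-→d6:-→d7:-→d8:-→d9:-→d10:-→d11:-→d12:-→d13:H0→d14:-→d15:H1→d16:-→d17:-→d18:-→d19:-→d20:H1→d21:- -> H1
  lookup 57.54.8.158: bits 001110010011011 walk d0:-→d1:-→d2:-→d3:-→d4:-→d5:-→d6:-→d7:-→d8:-→d9:-→d10:-→d11:-→d12:-→d13:H0→d14:-→d15:H1 -> H1
  add 59.204.0.0/16 -> H0 at depth 16
  lookup 57.48.4.230: bits 0011100100110 walk d0:-→d1:-→d2:-→d3:-→d4:-→d5:-→d6:-→d7:-→d8:-→d9:-→d10:-→d11:-→d12:-→d13:H0 -> H0
  add 59.204.80.0/20 -> H2 at depth 20
  add 59.204.80.0/20 -> H2 at depth 20
  add 59.204.92.160/28 -> H2 at depth 28
  add 59.204.92.167/32 -> H2 at depth 32

== LOOKUPS ==
["H1","H1","H1","H0"]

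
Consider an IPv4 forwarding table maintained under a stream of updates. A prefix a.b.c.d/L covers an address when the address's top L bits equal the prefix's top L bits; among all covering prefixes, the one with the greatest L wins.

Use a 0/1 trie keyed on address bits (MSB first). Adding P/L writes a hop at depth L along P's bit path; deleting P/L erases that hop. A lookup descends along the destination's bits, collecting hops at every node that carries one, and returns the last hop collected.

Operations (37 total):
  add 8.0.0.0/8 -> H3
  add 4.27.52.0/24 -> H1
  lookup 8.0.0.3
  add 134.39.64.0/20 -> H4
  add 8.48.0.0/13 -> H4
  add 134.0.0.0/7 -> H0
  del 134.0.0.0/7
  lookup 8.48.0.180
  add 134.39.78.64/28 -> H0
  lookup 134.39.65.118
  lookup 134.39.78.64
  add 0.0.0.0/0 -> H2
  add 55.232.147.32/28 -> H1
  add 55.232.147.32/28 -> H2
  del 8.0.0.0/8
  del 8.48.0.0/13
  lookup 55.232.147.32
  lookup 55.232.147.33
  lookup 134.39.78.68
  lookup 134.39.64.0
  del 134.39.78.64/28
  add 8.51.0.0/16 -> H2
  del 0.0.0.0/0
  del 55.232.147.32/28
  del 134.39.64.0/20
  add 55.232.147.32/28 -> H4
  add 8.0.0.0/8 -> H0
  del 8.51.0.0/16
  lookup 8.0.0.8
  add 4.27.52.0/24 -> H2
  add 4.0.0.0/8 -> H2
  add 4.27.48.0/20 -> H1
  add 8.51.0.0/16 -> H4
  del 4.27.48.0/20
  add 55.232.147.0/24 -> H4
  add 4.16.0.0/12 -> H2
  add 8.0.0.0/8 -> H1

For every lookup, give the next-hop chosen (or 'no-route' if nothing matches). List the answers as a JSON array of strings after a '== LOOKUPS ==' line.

Trace:
  add 8.0.0.0/8 -> H3 at depth 8
  add 4.27.52.0/24 -> H1 at depth 24
  Q 8.0.0.3: descend 00001000 ; hops seen [H3] ; pick H3
  add 134.39.64.0/20 -> H4 at depth 20
  add 8.48.0.0/13 -> H4 at depth 13
  add 134.0.0.0/7 -> H0 at depth 7
  - 134.0.0.0/7 clear@7
  Q 8.48.0.180: descend 0000100000110 ; hops seen [H3,H4] ; pick H4
  add 134.39.78.64/28 -> H0 at depth 28
  Q 134.39.65.118: descend 10000110001001110100 ; hops seen [H4] ; pick H4
  Q 134.39.78.64: descend 1000011000100111010011100100 ; hops seen [H4,H0] ; pick H0
  add 0.0.0.0/0 -> H2 at depth 0
  add 55.232.147.32/28 -> H1 at depth 28
  add 55.232.147.32/28 -> H2 at depth 28
  - 8.0.0.0/8 clear@8
  - 8.48.0.0/13 clear@13
  Q 55.232.147.32: descend 0011011111101000100100110010 ; hops seen [H2,H2] ; pick H2
  Q 55.232.147.33: descend 0011011111101000100100110010 ; hops seen [H2,H2] ; pick H2
  Q 134.39.78.68: descend 1000011000100111010011100100 ; hops seen [H2,H4,H0] ; pick H0
  Q 134.39.64.0: descend 10000110001001110100 ; hops seen [H2,H4] ; pick H4
  - 134.39.78.64/28 clear@28
  add 8.51.0.0/16 -> H2 at depth 16
  - 0.0.0.0/0 clear@0
  - 55.232.147.32/28 clear@28
  - 134.39.64.0/20 clear@20
  add 55.232.147.32/28 -> H4 at depth 28
  add 8.0.0.0/8 -> H0 at depth 8
  - 8.51.0.0/16 clear@16
  Q 8.0.0.8: descend 0000100000 ; hops seen [H0] ; pick H0
  add 4.27.52.0/24 -> H2 at depth 24
  add 4.0.0.0/8 -> H2 at depth 8
  add 4.27.48.0/20 -> H1 at depth 20
  add 8.51.0.0/16 -> H4 at depth 16
  - 4.27.48.0/20 clear@20
  add 55.232.147.0/24 -> H4 at depth 24
  add 4.16.0.0/12 -> H2 at depth 12
  add 8.0.0.0/8 -> H1 at depth 8

== LOOKUPS ==
["H3","H4","H4","H0","H2","H2","H0","H4","H0"]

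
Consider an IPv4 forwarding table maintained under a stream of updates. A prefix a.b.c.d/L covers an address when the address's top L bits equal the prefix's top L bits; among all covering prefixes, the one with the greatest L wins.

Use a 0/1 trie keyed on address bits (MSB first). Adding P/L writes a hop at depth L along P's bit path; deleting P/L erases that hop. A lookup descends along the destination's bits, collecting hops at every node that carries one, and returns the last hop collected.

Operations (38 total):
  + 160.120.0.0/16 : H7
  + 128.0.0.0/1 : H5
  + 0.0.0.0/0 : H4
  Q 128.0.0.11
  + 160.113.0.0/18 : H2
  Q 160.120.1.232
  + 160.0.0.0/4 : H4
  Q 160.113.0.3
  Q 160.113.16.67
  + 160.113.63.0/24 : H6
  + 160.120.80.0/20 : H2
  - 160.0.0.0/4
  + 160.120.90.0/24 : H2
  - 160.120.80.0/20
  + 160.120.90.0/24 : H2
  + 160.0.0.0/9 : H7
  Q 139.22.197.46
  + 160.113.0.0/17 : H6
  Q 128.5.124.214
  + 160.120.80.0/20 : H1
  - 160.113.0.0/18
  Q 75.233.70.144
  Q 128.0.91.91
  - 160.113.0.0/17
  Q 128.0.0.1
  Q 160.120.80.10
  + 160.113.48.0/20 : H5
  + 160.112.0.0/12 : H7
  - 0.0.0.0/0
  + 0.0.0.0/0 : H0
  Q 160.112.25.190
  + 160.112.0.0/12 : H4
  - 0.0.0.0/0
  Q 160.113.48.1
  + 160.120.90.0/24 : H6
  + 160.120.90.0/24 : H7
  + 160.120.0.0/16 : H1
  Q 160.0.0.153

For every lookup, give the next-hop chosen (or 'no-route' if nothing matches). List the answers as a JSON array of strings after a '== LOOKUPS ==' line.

Trace:
  add 160.120.0.0/16 -> H7 at depth 16
  add 128.0.0.0/1 -> H5 at depth 1
  add 0.0.0.0/0 -> H4 at depth 0
  lookup 128.0.0.11: bits 10 walk d0:H4→d1:H5→d2:- -> H5
  add 160.113.0.0/18 -> H2 at depth 18
  lookup 160.120.1.232: bits 1010000001111000 walk d0:H4→d1:H5→d2:-→d3:-→d4:-→d5:-→d6:-→d7:-→d8:-→d9:-→d10:-→d11:-→d12:-→d13:-→d14:-→d15:-→d16:H7 -> H7
  add 160.0.0.0/4 -> H4 at depth 4
  lookup 160.113.0.3: bits 101000000111000100 walk d0:H4→d1:H5→d2:-→d3:-→d4:H4→d5:-→d6:-→d7:-→d8:-→d9:-→d10:-→d11:-→d12:-→d13:-→d14:-→d15:-→d16:-→d17:-→d18:H2 -> H2
  lookup 160.113.16.67: bits 101000000111000100 walk d0:H4→d1:H5→d2:-→d3:-→d4:H4→d5:-→d6:-→d7:-→d8:-→d9:-→d10:-→d11:-→d12:-→d13:-→d14:-→d15:-→d16:-→d17:-→d18:H2 -> H2
  add 160.113.63.0/24 -> H6 at depth 24
  add 160.120.80.0/20 -> H2 at depth 20
  - 160.0.0.0/4 clear@4
  add 160.120.90.0/24 -> H2 at depth 24
  - 160.120.80.0/20 clear@20
  add 160.120.90.0/24 -> H2 at depth 24
  add 160.0.0.0/9 -> H7 at depth 9
  lookup 139.22.197.46: bits 10 walk d0:H4→d1:H5→d2:- -> H5
  add 160.113.0.0/17 -> H6 at depth 17
  lookup 128.5.124.214: bits 10 walk d0:H4→d1:H5→d2:- -> H5
  add 160.120.80.0/20 -> H1 at depth 20
  - 160.113.0.0/18 clear@18
  lookup 75.233.70.144: bits ε walk d0:H4 -> H4
  lookup 128.0.91.91: bits 10 walk d0:H4→d1:H5→d2:- -> H5
  - 160.113.0.0/17 clear@17
  lookup 128.0.0.1: bits 10 walk d0:H4→d1:H5→d2:- -> H5
  lookup 160.120.80.10: bits 10100000011110000101 walk d0:H4→d1:H5→d2:-→d3:-→d4:-→d5:-→d6:-→d7:-→d8:-→d9:H7→d10:-→d11:-→d12:-→d13:-→d14:-→d15:-→d16:H7→d17:-→d18:-→d19:-→d20:H1 -> H1
  add 160.113.48.0/20 -> H5 at depth 20
  add 160.112.0.0/12 -> H7 at depth 12
  - 0.0.0.0/0 clear@0
  add 0.0.0.0/0 -> H0 at depth 0
  lookup 160.112.25.190: bits 101000000111000 walk d0:H0→d1:H5→d2:-→d3:-→d4:-→d5:-→d6:-→d7:-→d8:-→d9:H7→d10:-→d11:-→d12:H7→d13:-→d14:-→d15:- -> H7
  add 160.112.0.0/12 -> H4 at depth 12
  - 0.0.0.0/0 clear@0
  lookup 160.113.48.1: bits 10100000011100010011 walk d0:-→d1:H5→d2:-→d3:-→d4:-→d5:-→d6:-→d7:-→d8:-→d9:H7→d10:-→d11:-→d12:H4→d13:-→d14:-→d15:-→d16:-→d17:-→d18:-→d19:-→d20:H5 -> H5
  add 160.120.90.0/24 -> H6 at depth 24
  add 160.120.90.0/24 -> H7 at depth 24
  add 160.120.0.0/16 -> H1 at depth 16
  lookup 160.0.0.153: bits 101000000 walk d0:-→d1:H5→d2:-→d3:-→d4:-→d5:-→d6:-→d7:-→d8:-→d9:H7 -> H7

== LOOKUPS ==
["H5","H7","H2","H2","H5","H5","H4","H5","H5","H1","H7","H5","H7"]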